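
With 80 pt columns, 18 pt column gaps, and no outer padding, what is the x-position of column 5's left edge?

392 pt

No margin, so column 5 starts at 4·(column + gutter) = 4·98 = 392 pt.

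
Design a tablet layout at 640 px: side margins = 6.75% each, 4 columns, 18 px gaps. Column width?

124.9 px

Each margin = 6.75% of 640 = 43.2 px; content = 640 − 2·43.2 = 553.6 px.
Subtracting 3 gaps of 18 leaves 499.6 for 4 columns, so c = 124.9 px.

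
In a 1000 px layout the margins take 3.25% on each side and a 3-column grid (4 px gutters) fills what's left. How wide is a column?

Margins: 3.25% × 1000 = 32.5 px each, so content = 1000 − 65 = 935 px.
935 − 2·4 = 927; ÷3 gives c = 309 px.

309 px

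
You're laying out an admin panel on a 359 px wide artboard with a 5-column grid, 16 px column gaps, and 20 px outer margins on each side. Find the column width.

Take off 40 px of margins, leaving 319 px.
5 columns + 4 column gaps: 5c + 4·16 = 319.
5c = 319 − 64 = 255, so c = 51 px.

51 px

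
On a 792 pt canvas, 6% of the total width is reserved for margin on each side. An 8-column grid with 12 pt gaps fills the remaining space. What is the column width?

76.62 pt

Margins: 6% × 792 = 47.52 pt each, so content = 792 − 95.04 = 696.96 pt.
8 columns + 7 gaps: 8c + 7·12 = 696.96.
8c = 696.96 − 84 = 612.96, so c = 76.62 pt.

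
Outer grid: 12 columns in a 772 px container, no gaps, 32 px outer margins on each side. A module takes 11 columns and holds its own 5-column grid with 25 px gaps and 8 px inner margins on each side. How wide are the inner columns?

106.6 px

Outer content = 772 − 2·32 = 708 px.
12c = 708 → c = 59 px.
11-column span = 11·59 = 649 px.
Inner content = 649 − 2·8 = 633 px.
5 columns + 4 gaps: 5d + 4·25 = 633.
5d = 633 − 100 = 533, so d = 106.6 px.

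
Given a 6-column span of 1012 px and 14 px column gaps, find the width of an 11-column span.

Subtracting 5 column gaps of 14 leaves 942 for 6 columns, so c = 157 px.
11 columns plus 10 column gaps: 1727 + 140 = 1867 px.

1867 px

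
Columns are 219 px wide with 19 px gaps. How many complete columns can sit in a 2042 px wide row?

8 columns: 8·219 + 7·19 = 1885 px ≤ 2042.
9 columns: 2123 px > 2042. So 8.

8 columns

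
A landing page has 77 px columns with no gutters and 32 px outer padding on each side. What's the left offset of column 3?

186 px

Column 3 starts at margin + 2·(column + gutter) = 32 + 2·77 = 186 px.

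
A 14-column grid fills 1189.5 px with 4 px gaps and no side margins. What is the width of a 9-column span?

1189.5 − 13·4 = 1137.5; ÷14 gives c = 81.25 px.
9 columns plus 8 gaps: 731.25 + 32 = 763.25 px.

763.25 px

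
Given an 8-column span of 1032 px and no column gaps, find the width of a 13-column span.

With no column gaps, each column is 1032/8 = 129 px.
With no column gaps, 13 columns span 13·129 = 1677 px.

1677 px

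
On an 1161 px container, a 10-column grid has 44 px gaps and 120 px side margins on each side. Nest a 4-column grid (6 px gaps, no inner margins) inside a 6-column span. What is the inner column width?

129.25 px

Inside the margins: 1161 − 240 = 921 px.
10c + 9·44 = 921 → 10c = 525 → c = 52.5 px.
Span of 6: 6·52.5 + 5·44 = 315 + 220 = 535 px.
4d + 3·6 = 535 → 4d = 517 → d = 129.25 px.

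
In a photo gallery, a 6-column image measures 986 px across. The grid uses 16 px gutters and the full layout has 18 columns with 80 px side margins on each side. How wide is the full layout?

3150 px

6c + 5·16 = 986 → 6c = 906 → c = 151 px.
Layout = 2·80 + 18·151 + 17·16 = 160 + 2718 + 272 = 3150 px.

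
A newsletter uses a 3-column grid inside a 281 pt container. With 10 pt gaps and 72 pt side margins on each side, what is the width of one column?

39 pt

Take off 144 pt of margins, leaving 137 pt.
3c + 2·10 = 137 → 3c = 117 → c = 39 pt.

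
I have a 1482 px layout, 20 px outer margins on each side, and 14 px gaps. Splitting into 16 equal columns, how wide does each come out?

Subtract both margins: 1482 − 2·20 = 1442 px.
16c + 15·14 = 1442 → 16c = 1232 → c = 77 px.

77 px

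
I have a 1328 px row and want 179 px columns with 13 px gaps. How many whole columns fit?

Each extra column adds 179 + 13 = 192 px.
(1328 + 13) / 192 = 6.98, so 6 columns fit.

6 columns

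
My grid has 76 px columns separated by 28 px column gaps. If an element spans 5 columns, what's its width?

5-column span = 5·76 + 4·28 = 492 px.

492 px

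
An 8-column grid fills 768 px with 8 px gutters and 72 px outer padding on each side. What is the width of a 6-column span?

466 px

Subtract both margins: 768 − 2·72 = 624 px.
8 columns + 7 gutters: 8c + 7·8 = 624.
8c = 624 − 56 = 568, so c = 71 px.
Span of 6: 6·71 + 5·8 = 426 + 40 = 466 px.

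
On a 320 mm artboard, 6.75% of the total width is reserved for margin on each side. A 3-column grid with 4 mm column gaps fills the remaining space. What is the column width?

Margins: 6.75% × 320 = 21.6 mm each, so content = 320 − 43.2 = 276.8 mm.
3 columns + 2 column gaps: 3c + 2·4 = 276.8.
3c = 276.8 − 8 = 268.8, so c = 89.6 mm.

89.6 mm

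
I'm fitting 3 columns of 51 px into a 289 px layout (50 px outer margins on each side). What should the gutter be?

18 px

Take off 100 px of margins, leaving 189 px.
3·51 + 2g = 189 → 2g = 36 → g = 18 px.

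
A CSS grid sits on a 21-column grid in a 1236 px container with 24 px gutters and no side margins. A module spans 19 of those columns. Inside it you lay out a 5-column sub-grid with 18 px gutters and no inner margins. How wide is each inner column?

21c + 20·24 = 1236 → 21c = 756 → c = 36 px.
19-column span = 19·36 + 18·24 = 1116 px.
5d + 4·18 = 1116 → 5d = 1044 → d = 208.8 px.

208.8 px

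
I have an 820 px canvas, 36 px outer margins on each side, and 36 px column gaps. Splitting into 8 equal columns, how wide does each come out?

Subtract both margins: 820 − 2·36 = 748 px.
Subtracting 7 column gaps of 36 leaves 496 for 8 columns, so c = 62 px.

62 px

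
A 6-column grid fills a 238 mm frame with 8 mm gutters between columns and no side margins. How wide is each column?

33 mm

6c + 5·8 = 238 → 6c = 198 → c = 33 mm.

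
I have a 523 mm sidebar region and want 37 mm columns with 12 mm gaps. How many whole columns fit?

k columns need k·37 + (k−1)·12 = k·49 − 12.
k·49 − 12 ≤ 523 → k ≤ 535 / 49 ≈ 10.92, so k = 10.

10 columns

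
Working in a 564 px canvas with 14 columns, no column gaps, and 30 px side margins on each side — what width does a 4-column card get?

Content width = 564 − 2·30 = 504 px.
504 / 14 = 36 px per column.
4-column span = 4·36 = 144 px.

144 px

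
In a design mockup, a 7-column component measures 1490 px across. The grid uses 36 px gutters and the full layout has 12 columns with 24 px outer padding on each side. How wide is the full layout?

2628 px

7 columns + 6 gutters: 7c + 6·36 = 1490.
7c = 1490 − 216 = 1274, so c = 182 px.
Layout = 2·24 + 12·182 + 11·36 = 48 + 2184 + 396 = 2628 px.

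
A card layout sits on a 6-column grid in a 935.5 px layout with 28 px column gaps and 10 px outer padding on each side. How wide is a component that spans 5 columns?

Content width = 935.5 − 2·10 = 915.5 px.
Subtracting 5 column gaps of 28 leaves 775.5 for 6 columns, so c = 129.25 px.
Span of 5: 5·129.25 + 4·28 = 646.25 + 112 = 758.25 px.

758.25 px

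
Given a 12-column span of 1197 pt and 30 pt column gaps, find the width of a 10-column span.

992.5 pt

12c + 11·30 = 1197 → 12c = 867 → c = 72.25 pt.
Span of 10: 10·72.25 + 9·30 = 722.5 + 270 = 992.5 pt.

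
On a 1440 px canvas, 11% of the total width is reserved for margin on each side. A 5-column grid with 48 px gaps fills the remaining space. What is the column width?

186.24 px

1440 × (1 − 2·11%) = 1440 × 78% = 1123.2 px for the columns.
5c + 4·48 = 1123.2 → 5c = 931.2 → c = 186.24 px.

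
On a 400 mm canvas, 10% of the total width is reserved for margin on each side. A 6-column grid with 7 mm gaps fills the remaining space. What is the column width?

47.5 mm

400 × (1 − 2·10%) = 400 × 80% = 320 mm for the columns.
320 − 5·7 = 285; ÷6 gives c = 47.5 mm.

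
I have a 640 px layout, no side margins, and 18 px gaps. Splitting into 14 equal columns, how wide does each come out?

640 − 13·18 = 406; ÷14 gives c = 29 px.

29 px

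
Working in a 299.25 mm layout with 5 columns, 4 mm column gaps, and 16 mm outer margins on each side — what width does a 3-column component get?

158.75 mm

Subtract both margins: 299.25 − 2·16 = 267.25 mm.
267.25 − 4·4 = 251.25; ÷5 gives c = 50.25 mm.
3-column span = 3·50.25 + 2·4 = 158.75 mm.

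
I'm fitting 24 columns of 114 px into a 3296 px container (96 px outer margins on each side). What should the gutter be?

Content width = 3296 − 2·96 = 3104 px.
Columns use 2736 px, leaving 368 px across 23 gutters = 16 px each.

16 px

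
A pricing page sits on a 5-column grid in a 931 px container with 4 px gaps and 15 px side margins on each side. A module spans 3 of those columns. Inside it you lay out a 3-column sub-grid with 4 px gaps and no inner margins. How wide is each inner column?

Inside the margins: 931 − 30 = 901 px.
5 columns + 4 gaps: 5c + 4·4 = 901.
5c = 901 − 16 = 885, so c = 177 px.
Span of 3: 3·177 + 2·4 = 531 + 8 = 539 px.
539 − 2·4 = 531; ÷3 gives d = 177 px.

177 px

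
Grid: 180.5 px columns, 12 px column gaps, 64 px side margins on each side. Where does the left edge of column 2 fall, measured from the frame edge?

Each column+gutter stride is 192.5 px; 1 of them past the 64 px margin is 64 + 192.5 = 256.5 px.

256.5 px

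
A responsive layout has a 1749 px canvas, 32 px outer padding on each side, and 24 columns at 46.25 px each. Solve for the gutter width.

Content width = 1749 − 2·32 = 1685 px.
24·46.25 + 23g = 1685 → 23g = 575 → g = 25 px.

25 px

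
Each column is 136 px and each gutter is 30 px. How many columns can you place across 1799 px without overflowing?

11 columns

11 columns: 11·136 + 10·30 = 1796 px ≤ 1799.
12 columns: 1962 px > 1799. So 11.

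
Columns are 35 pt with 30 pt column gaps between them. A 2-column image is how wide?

2 columns plus 1 column gap: 70 + 30 = 100 pt.

100 pt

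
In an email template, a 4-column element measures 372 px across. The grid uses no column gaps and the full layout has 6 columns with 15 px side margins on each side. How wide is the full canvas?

588 px

372 / 4 = 93 px per column.
Summing: 30 + 558 = 588 px.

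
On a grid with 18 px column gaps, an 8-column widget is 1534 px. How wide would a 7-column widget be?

Subtracting 7 column gaps of 18 leaves 1408 for 8 columns, so c = 176 px.
7 columns plus 6 column gaps: 1232 + 108 = 1340 px.

1340 px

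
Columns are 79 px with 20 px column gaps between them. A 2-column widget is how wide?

2 columns plus 1 column gap: 158 + 20 = 178 px.

178 px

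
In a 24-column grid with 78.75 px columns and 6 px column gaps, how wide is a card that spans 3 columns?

3-column span = 3·78.75 + 2·6 = 248.25 px.

248.25 px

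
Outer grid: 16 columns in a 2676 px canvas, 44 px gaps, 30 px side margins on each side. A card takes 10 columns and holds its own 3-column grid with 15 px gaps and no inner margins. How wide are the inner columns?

Inside the margins: 2676 − 60 = 2616 px.
16 columns + 15 gaps: 16c + 15·44 = 2616.
16c = 2616 − 660 = 1956, so c = 122.25 px.
10 columns plus 9 gaps: 1222.5 + 396 = 1618.5 px.
Subtracting 2 gaps of 15 leaves 1588.5 for 3 columns, so d = 529.5 px.

529.5 px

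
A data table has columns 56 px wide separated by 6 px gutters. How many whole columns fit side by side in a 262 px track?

k columns need k·56 + (k−1)·6 = k·62 − 6.
k·62 − 6 ≤ 262 → k ≤ 268 / 62 ≈ 4.32, so k = 4.

4 columns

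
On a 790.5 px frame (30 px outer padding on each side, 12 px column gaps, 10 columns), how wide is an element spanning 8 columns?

582 px

Content width = 790.5 − 2·30 = 730.5 px.
10c + 9·12 = 730.5 → 10c = 622.5 → c = 62.25 px.
8-column span = 8·62.25 + 7·12 = 582 px.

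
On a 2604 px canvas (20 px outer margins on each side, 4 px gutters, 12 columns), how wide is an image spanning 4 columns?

852 px

Subtract both margins: 2604 − 2·20 = 2564 px.
Subtracting 11 gutters of 4 leaves 2520 for 12 columns, so c = 210 px.
4 columns plus 3 gutters: 840 + 12 = 852 px.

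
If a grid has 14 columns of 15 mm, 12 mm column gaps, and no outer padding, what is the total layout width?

366 mm

Layout = 14·15 + 13·12 = 210 + 156 = 366 mm.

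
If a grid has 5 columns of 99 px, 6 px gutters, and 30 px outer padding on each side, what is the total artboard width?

Adding margins, columns and gutters: 60 + 495 + 24 = 579 px.

579 px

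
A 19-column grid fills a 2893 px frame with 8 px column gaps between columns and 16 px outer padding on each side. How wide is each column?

Content width = 2893 − 2·16 = 2861 px.
19 columns + 18 column gaps: 19c + 18·8 = 2861.
19c = 2861 − 144 = 2717, so c = 143 px.

143 px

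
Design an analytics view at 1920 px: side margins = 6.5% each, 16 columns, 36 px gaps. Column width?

70.65 px

Margins: 6.5% × 1920 = 124.8 px each, so content = 1920 − 249.6 = 1670.4 px.
Subtracting 15 gaps of 36 leaves 1130.4 for 16 columns, so c = 70.65 px.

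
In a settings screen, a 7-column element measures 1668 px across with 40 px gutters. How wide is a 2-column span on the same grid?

448 px

Subtracting 6 gutters of 40 leaves 1428 for 7 columns, so c = 204 px.
2-column span = 2·204 + 1·40 = 448 px.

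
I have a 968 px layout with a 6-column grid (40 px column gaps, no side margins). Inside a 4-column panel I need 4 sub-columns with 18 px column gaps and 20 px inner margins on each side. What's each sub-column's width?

134.5 px

6 columns + 5 column gaps: 6c + 5·40 = 968.
6c = 968 − 200 = 768, so c = 128 px.
4 columns plus 3 column gaps: 512 + 120 = 632 px.
Inner content = 632 − 2·20 = 592 px.
Subtracting 3 column gaps of 18 leaves 538 for 4 columns, so d = 134.5 px.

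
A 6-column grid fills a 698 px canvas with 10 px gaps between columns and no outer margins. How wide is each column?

Subtracting 5 gaps of 10 leaves 648 for 6 columns, so c = 108 px.

108 px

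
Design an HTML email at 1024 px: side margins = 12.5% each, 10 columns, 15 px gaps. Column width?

63.3 px

Margins: 12.5% × 1024 = 128 px each, so content = 1024 − 256 = 768 px.
Subtracting 9 gaps of 15 leaves 633 for 10 columns, so c = 63.3 px.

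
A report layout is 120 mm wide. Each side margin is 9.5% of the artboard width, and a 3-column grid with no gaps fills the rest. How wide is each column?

32.4 mm

Margins: 9.5% × 120 = 11.4 mm each, so content = 120 − 22.8 = 97.2 mm.
With no gaps, each column is 97.2/3 = 32.4 mm.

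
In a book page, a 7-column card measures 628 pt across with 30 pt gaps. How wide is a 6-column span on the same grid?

534 pt

Subtracting 6 gaps of 30 leaves 448 for 7 columns, so c = 64 pt.
6-column span = 6·64 + 5·30 = 534 pt.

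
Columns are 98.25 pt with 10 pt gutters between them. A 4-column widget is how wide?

Span of 4: 4·98.25 + 3·10 = 393 + 30 = 423 pt.

423 pt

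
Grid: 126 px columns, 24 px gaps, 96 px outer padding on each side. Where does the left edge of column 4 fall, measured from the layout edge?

546 px

Before column 4: the margin + 3 columns + 3 gaps.
Offset = 96 + 3·(126 + 24) = 96 + 450 = 546 px.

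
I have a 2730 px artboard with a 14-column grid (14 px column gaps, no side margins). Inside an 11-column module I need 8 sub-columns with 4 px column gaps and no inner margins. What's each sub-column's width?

264.25 px

14 columns + 13 column gaps: 14c + 13·14 = 2730.
14c = 2730 − 182 = 2548, so c = 182 px.
11-column span = 11·182 + 10·14 = 2142 px.
Subtracting 7 column gaps of 4 leaves 2114 for 8 columns, so d = 264.25 px.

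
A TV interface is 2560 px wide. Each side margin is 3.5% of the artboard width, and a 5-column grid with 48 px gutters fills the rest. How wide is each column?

Margins: 3.5% × 2560 = 89.6 px each, so content = 2560 − 179.2 = 2380.8 px.
Subtracting 4 gutters of 48 leaves 2188.8 for 5 columns, so c = 437.76 px.

437.76 px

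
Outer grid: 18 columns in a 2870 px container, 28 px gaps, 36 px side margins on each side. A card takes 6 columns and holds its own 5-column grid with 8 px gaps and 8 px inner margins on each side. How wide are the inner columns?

173.2 px

Subtract both margins: 2870 − 2·36 = 2798 px.
18 columns + 17 gaps: 18c + 17·28 = 2798.
18c = 2798 − 476 = 2322, so c = 129 px.
6 columns plus 5 gaps: 774 + 140 = 914 px.
Inner content = 914 − 2·8 = 898 px.
898 − 4·8 = 866; ÷5 gives d = 173.2 px.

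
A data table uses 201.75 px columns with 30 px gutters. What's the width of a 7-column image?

7 columns plus 6 gutters: 1412.25 + 180 = 1592.25 px.

1592.25 px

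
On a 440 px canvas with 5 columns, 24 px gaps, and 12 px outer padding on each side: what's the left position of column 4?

276 px

Subtract both margins: 440 − 2·12 = 416 px.
5 columns + 4 gaps: 5c + 4·24 = 416.
5c = 416 − 96 = 320, so c = 64 px.
Column 4 starts at margin + 3·(column + gutter) = 12 + 3·88 = 276 px.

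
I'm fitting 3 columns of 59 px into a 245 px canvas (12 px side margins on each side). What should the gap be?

Inside the margins: 245 − 24 = 221 px.
3·59 + 2g = 221 → 2g = 44 → g = 22 px.

22 px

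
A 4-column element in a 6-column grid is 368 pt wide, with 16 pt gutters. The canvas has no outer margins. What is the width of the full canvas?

560 pt

4 columns + 3 gutters: 4c + 3·16 = 368.
4c = 368 − 48 = 320, so c = 80 pt.
Total width: 6·80 + 5·16 = 560 pt.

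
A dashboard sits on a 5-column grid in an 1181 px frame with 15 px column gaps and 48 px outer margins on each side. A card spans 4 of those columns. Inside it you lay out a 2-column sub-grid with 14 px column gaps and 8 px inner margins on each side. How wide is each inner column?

417.5 px

Outer content = 1181 − 2·48 = 1085 px.
Subtracting 4 column gaps of 15 leaves 1025 for 5 columns, so c = 205 px.
4-column span = 4·205 + 3·15 = 865 px.
Inner content = 865 − 2·8 = 849 px.
849 − 1·14 = 835; ÷2 gives d = 417.5 px.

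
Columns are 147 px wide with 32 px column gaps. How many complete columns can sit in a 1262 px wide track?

7 columns

7 columns: 7·147 + 6·32 = 1221 px ≤ 1262.
8 columns: 1400 px > 1262. So 7.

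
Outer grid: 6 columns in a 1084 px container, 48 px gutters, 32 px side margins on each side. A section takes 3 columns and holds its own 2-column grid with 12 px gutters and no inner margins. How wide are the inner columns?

237 px

Subtract both margins: 1084 − 2·32 = 1020 px.
1020 − 5·48 = 780; ÷6 gives c = 130 px.
3 columns plus 2 gutters: 390 + 96 = 486 px.
2d + 1·12 = 486 → 2d = 474 → d = 237 px.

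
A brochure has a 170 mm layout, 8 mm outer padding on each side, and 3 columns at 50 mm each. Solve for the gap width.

Content width = 170 − 2·8 = 154 mm.
Columns use 150 mm, leaving 4 mm across 2 gaps = 2 mm each.

2 mm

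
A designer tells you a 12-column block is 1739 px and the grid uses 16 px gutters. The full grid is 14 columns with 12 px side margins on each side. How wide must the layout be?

2055.5 px

1739 − 11·16 = 1563; ÷12 gives c = 130.25 px.
Total width: 2·12 + 14·130.25 + 13·16 = 2055.5 px.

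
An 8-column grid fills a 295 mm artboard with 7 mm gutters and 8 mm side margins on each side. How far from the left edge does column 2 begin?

Take off 16 mm of margins, leaving 279 mm.
279 − 7·7 = 230; ÷8 gives c = 28.75 mm.
Column 2 starts at margin + 1·(column + gutter) = 8 + 1·35.75 = 43.75 mm.

43.75 mm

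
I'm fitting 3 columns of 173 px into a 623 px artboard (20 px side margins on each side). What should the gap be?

32 px

Subtract both margins: 623 − 2·20 = 583 px.
3·173 + 2g = 583 → 2g = 64 → g = 32 px.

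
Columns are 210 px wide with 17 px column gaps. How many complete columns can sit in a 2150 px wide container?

9 columns

Each extra column adds 210 + 17 = 227 px.
(2150 + 17) / 227 = 9.55, so 9 columns fit.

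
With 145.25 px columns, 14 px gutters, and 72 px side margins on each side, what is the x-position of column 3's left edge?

Column 3 starts at margin + 2·(column + gutter) = 72 + 2·159.25 = 390.5 px.

390.5 px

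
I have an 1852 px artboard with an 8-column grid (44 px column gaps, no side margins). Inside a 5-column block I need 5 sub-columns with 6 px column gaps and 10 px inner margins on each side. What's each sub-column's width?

8c + 7·44 = 1852 → 8c = 1544 → c = 193 px.
5 columns plus 4 column gaps: 965 + 176 = 1141 px.
Inner content = 1141 − 2·10 = 1121 px.
5d + 4·6 = 1121 → 5d = 1097 → d = 219.4 px.

219.4 px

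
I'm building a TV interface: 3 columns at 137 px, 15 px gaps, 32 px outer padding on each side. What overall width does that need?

505 px

Total width: 2·32 + 3·137 + 2·15 = 505 px.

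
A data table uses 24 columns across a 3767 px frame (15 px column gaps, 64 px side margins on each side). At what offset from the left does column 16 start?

2347.75 px

Take off 128 px of margins, leaving 3639 px.
3639 − 23·15 = 3294; ÷24 gives c = 137.25 px.
Column 16 starts at margin + 15·(column + gutter) = 64 + 15·152.25 = 2347.75 px.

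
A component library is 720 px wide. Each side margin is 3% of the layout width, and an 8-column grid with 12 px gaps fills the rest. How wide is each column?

74.1 px

Each margin = 3% of 720 = 21.6 px; content = 720 − 2·21.6 = 676.8 px.
676.8 − 7·12 = 592.8; ÷8 gives c = 74.1 px.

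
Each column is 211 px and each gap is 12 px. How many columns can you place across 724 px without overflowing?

3 columns

3 columns: 3·211 + 2·12 = 657 px ≤ 724.
4 columns: 880 px > 724. So 3.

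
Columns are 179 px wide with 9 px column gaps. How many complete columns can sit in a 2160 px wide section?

11 columns

Each extra column adds 179 + 9 = 188 px.
(2160 + 9) / 188 = 11.54, so 11 columns fit.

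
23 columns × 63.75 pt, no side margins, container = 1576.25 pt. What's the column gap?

5 pt

Columns use 1466.25 pt, leaving 110 pt across 22 column gaps = 5 pt each.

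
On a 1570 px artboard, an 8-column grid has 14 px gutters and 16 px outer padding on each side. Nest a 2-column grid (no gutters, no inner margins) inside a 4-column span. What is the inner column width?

Inside the margins: 1570 − 32 = 1538 px.
8c + 7·14 = 1538 → 8c = 1440 → c = 180 px.
Span of 4: 4·180 + 3·14 = 720 + 42 = 762 px.
762 / 2 = 381 px per column.

381 px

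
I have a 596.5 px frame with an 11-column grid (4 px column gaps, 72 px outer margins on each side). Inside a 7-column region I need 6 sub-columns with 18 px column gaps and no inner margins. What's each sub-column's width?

32.75 px

Take off 144 px of margins, leaving 452.5 px.
Subtracting 10 column gaps of 4 leaves 412.5 for 11 columns, so c = 37.5 px.
7-column span = 7·37.5 + 6·4 = 286.5 px.
6 columns + 5 column gaps: 6d + 5·18 = 286.5.
6d = 286.5 − 90 = 196.5, so d = 32.75 px.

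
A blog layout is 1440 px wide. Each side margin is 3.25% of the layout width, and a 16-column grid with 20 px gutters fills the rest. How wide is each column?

1440 × (1 − 2·3.25%) = 1440 × 93.5% = 1346.4 px for the columns.
16 columns + 15 gutters: 16c + 15·20 = 1346.4.
16c = 1346.4 − 300 = 1046.4, so c = 65.4 px.

65.4 px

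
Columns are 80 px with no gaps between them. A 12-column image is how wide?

12-column span = 12·80 = 960 px.

960 px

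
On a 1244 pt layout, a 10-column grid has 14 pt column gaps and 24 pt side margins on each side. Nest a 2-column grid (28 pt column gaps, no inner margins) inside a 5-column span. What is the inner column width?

281.5 pt

Take off 48 pt of margins, leaving 1196 pt.
10 columns + 9 column gaps: 10c + 9·14 = 1196.
10c = 1196 − 126 = 1070, so c = 107 pt.
5 columns plus 4 column gaps: 535 + 56 = 591 pt.
Subtracting 1 column gap of 28 leaves 563 for 2 columns, so d = 281.5 pt.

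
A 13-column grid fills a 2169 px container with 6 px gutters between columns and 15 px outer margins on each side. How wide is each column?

Subtract both margins: 2169 − 2·15 = 2139 px.
13c + 12·6 = 2139 → 13c = 2067 → c = 159 px.

159 px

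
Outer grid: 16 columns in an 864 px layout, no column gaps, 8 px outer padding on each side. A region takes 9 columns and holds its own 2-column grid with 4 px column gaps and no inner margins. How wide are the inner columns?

Inside the margins: 864 − 16 = 848 px.
848 / 16 = 53 px per column.
9-column span = 9·53 = 477 px.
2 columns + 1 column gap: 2d + 1·4 = 477.
2d = 477 − 4 = 473, so d = 236.5 px.

236.5 px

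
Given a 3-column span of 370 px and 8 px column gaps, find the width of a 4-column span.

370 − 2·8 = 354; ÷3 gives c = 118 px.
Span of 4: 4·118 + 3·8 = 472 + 24 = 496 px.

496 px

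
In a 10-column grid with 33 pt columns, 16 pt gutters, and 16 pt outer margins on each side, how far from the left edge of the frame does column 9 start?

408 pt

Before column 9: the margin + 8 columns + 8 gutters.
Offset = 16 + 8·(33 + 16) = 16 + 392 = 408 pt.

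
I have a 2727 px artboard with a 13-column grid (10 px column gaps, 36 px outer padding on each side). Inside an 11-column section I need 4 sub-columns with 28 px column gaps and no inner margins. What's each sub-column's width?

Outer content = 2727 − 2·36 = 2655 px.
13 columns + 12 column gaps: 13c + 12·10 = 2655.
13c = 2655 − 120 = 2535, so c = 195 px.
11-column span = 11·195 + 10·10 = 2245 px.
Subtracting 3 column gaps of 28 leaves 2161 for 4 columns, so d = 540.25 px.

540.25 px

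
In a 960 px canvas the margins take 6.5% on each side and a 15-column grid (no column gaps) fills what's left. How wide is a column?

55.68 px

960 × (1 − 2·6.5%) = 960 × 87% = 835.2 px for the columns.
835.2 / 15 = 55.68 px per column.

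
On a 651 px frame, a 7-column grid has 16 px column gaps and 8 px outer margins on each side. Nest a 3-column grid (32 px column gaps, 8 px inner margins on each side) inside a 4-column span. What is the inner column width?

Take off 16 px of margins, leaving 635 px.
635 − 6·16 = 539; ÷7 gives c = 77 px.
4 columns plus 3 column gaps: 308 + 48 = 356 px.
Inner content = 356 − 2·8 = 340 px.
340 − 2·32 = 276; ÷3 gives d = 92 px.

92 px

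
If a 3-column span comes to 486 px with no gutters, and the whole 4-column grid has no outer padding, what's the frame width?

648 px

3c = 486 → c = 162 px.
Summing: 648 = 648 px.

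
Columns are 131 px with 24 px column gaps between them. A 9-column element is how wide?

Span of 9: 9·131 + 8·24 = 1179 + 192 = 1371 px.

1371 px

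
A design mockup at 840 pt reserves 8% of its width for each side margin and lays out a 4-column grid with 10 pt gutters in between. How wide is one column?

168.9 pt

Margins: 8% × 840 = 67.2 pt each, so content = 840 − 134.4 = 705.6 pt.
4 columns + 3 gutters: 4c + 3·10 = 705.6.
4c = 705.6 − 30 = 675.6, so c = 168.9 pt.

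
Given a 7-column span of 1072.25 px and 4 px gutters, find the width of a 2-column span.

303.5 px

Subtracting 6 gutters of 4 leaves 1048.25 for 7 columns, so c = 149.75 px.
Span of 2: 2·149.75 + 1·4 = 299.5 + 4 = 303.5 px.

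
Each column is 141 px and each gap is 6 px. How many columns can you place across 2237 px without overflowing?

k columns need k·141 + (k−1)·6 = k·147 − 6.
k·147 − 6 ≤ 2237 → k ≤ 2243 / 147 ≈ 15.26, so k = 15.

15 columns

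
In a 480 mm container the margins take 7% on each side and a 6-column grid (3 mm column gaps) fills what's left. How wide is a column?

66.3 mm

Margins: 7% × 480 = 33.6 mm each, so content = 480 − 67.2 = 412.8 mm.
412.8 − 5·3 = 397.8; ÷6 gives c = 66.3 mm.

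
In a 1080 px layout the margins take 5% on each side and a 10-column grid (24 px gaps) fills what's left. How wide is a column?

Margins: 5% × 1080 = 54 px each, so content = 1080 − 108 = 972 px.
Subtracting 9 gaps of 24 leaves 756 for 10 columns, so c = 75.6 px.

75.6 px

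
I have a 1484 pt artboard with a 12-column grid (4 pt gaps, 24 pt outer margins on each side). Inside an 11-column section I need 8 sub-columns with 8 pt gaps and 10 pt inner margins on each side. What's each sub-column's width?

Outer content = 1484 − 2·24 = 1436 pt.
12 columns + 11 gaps: 12c + 11·4 = 1436.
12c = 1436 − 44 = 1392, so c = 116 pt.
Span of 11: 11·116 + 10·4 = 1276 + 40 = 1316 pt.
Inner content = 1316 − 2·10 = 1296 pt.
8 columns + 7 gaps: 8d + 7·8 = 1296.
8d = 1296 − 56 = 1240, so d = 155 pt.

155 pt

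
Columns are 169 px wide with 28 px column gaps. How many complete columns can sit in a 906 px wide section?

4 columns

k columns need k·169 + (k−1)·28 = k·197 − 28.
k·197 − 28 ≤ 906 → k ≤ 934 / 197 ≈ 4.74, so k = 4.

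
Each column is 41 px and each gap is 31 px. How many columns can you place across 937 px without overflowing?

k columns need k·41 + (k−1)·31 = k·72 − 31.
k·72 − 31 ≤ 937 → k ≤ 968 / 72 ≈ 13.44, so k = 13.

13 columns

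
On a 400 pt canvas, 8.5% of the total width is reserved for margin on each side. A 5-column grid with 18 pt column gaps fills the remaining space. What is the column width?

52 pt

Each margin = 8.5% of 400 = 34 pt; content = 400 − 2·34 = 332 pt.
5c + 4·18 = 332 → 5c = 260 → c = 52 pt.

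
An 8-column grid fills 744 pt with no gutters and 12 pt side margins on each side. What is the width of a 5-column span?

Inside the margins: 744 − 24 = 720 pt.
With no gutters, each column is 720/8 = 90 pt.
5-column span = 5·90 = 450 pt.

450 pt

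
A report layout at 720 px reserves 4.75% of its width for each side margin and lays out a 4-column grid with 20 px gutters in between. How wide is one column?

720 × (1 − 2·4.75%) = 720 × 90.5% = 651.6 px for the columns.
Subtracting 3 gutters of 20 leaves 591.6 for 4 columns, so c = 147.9 px.

147.9 px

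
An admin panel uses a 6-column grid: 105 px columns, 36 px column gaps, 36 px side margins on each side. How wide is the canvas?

882 px

Canvas = 2·36 + 6·105 + 5·36 = 72 + 630 + 180 = 882 px.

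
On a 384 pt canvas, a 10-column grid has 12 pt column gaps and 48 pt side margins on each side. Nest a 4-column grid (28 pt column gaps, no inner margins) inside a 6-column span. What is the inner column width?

Subtract both margins: 384 − 2·48 = 288 pt.
10c + 9·12 = 288 → 10c = 180 → c = 18 pt.
6-column span = 6·18 + 5·12 = 168 pt.
4d + 3·28 = 168 → 4d = 84 → d = 21 pt.

21 pt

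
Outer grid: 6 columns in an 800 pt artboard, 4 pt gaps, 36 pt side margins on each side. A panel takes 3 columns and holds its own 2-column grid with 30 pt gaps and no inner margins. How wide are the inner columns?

166 pt

Inside the margins: 800 − 72 = 728 pt.
6 columns + 5 gaps: 6c + 5·4 = 728.
6c = 728 − 20 = 708, so c = 118 pt.
Span of 3: 3·118 + 2·4 = 354 + 8 = 362 pt.
2d + 1·30 = 362 → 2d = 332 → d = 166 pt.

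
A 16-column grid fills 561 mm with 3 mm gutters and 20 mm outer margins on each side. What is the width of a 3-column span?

Content width = 561 − 2·20 = 521 mm.
Subtracting 15 gutters of 3 leaves 476 for 16 columns, so c = 29.75 mm.
3-column span = 3·29.75 + 2·3 = 95.25 mm.

95.25 mm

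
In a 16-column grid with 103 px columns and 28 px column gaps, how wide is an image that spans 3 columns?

Span of 3: 3·103 + 2·28 = 309 + 56 = 365 px.

365 px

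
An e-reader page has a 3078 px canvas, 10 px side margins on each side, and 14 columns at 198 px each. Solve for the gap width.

22 px

Inside the margins: 3078 − 20 = 3058 px.
Columns use 2772 px, leaving 286 px across 13 gaps = 22 px each.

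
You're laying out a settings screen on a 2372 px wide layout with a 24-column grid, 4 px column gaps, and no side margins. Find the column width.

Subtracting 23 column gaps of 4 leaves 2280 for 24 columns, so c = 95 px.

95 px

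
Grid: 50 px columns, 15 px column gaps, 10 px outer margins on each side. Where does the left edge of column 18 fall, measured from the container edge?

1115 px

Column 18 starts at margin + 17·(column + gutter) = 10 + 17·65 = 1115 px.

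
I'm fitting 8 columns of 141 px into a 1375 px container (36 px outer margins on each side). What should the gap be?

25 px

Subtract both margins: 1375 − 2·36 = 1303 px.
Columns use 1128 px, leaving 175 px across 7 gaps = 25 px each.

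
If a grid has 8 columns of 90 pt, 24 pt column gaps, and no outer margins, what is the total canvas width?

Summing: 720 + 168 = 888 pt.

888 pt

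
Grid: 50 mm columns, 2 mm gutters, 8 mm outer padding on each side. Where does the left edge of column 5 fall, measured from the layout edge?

216 mm

Each column+gutter stride is 52 mm; 4 of them past the 8 mm margin is 8 + 208 = 216 mm.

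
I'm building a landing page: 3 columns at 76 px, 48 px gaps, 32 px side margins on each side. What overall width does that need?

388 px

Canvas = 2·32 + 3·76 + 2·48 = 64 + 228 + 96 = 388 px.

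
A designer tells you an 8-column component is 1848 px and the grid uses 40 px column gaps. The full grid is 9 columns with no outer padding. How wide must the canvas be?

8 columns + 7 column gaps: 8c + 7·40 = 1848.
8c = 1848 − 280 = 1568, so c = 196 px.
Summing: 1764 + 320 = 2084 px.

2084 px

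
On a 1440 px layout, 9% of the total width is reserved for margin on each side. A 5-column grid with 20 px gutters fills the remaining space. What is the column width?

220.16 px

Margins: 9% × 1440 = 129.6 px each, so content = 1440 − 259.2 = 1180.8 px.
5 columns + 4 gutters: 5c + 4·20 = 1180.8.
5c = 1180.8 − 80 = 1100.8, so c = 220.16 px.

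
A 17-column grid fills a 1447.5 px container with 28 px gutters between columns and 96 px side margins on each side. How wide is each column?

47.5 px

Take off 192 px of margins, leaving 1255.5 px.
17 columns + 16 gutters: 17c + 16·28 = 1255.5.
17c = 1255.5 − 448 = 807.5, so c = 47.5 px.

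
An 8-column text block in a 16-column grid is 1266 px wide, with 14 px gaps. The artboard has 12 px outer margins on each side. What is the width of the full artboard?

2570 px

Subtracting 7 gaps of 14 leaves 1168 for 8 columns, so c = 146 px.
Total width: 2·12 + 16·146 + 15·14 = 2570 px.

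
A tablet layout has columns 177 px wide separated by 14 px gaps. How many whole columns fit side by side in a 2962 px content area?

15 columns

Each extra column adds 177 + 14 = 191 px.
(2962 + 14) / 191 = 15.58, so 15 columns fit.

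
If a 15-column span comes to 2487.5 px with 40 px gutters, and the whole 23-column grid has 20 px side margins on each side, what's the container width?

3875.5 px

15 columns + 14 gutters: 15c + 14·40 = 2487.5.
15c = 2487.5 − 560 = 1927.5, so c = 128.5 px.
Container = 2·20 + 23·128.5 + 22·40 = 40 + 2955.5 + 880 = 3875.5 px.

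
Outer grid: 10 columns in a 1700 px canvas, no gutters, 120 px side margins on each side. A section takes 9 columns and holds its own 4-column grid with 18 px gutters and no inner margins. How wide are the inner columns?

Inside the margins: 1700 − 240 = 1460 px.
10c = 1460 → c = 146 px.
With no gutters, 9 columns span 9·146 = 1314 px.
4 columns + 3 gutters: 4d + 3·18 = 1314.
4d = 1314 − 54 = 1260, so d = 315 px.

315 px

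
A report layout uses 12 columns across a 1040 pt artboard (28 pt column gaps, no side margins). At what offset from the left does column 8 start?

12c + 11·28 = 1040 → 12c = 732 → c = 61 pt.
Before column 8: 7 columns + 7 column gaps.
Offset = 7·(61 + 28) = 7·89 = 623 pt.

623 pt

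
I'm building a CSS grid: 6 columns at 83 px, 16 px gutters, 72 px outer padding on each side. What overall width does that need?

Container = 2·72 + 6·83 + 5·16 = 144 + 498 + 80 = 722 px.

722 px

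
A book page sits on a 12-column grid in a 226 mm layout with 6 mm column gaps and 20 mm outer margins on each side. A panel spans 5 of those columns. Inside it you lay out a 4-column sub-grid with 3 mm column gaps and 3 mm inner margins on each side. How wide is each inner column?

14.75 mm

Inside the margins: 226 − 40 = 186 mm.
Subtracting 11 column gaps of 6 leaves 120 for 12 columns, so c = 10 mm.
Span of 5: 5·10 + 4·6 = 50 + 24 = 74 mm.
Inner content = 74 − 2·3 = 68 mm.
68 − 3·3 = 59; ÷4 gives d = 14.75 mm.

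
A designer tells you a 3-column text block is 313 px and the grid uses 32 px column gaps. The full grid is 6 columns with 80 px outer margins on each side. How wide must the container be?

Subtracting 2 column gaps of 32 leaves 249 for 3 columns, so c = 83 px.
Total width: 2·80 + 6·83 + 5·32 = 818 px.

818 px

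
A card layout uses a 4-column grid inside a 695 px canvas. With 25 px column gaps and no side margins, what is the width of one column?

4 columns + 3 column gaps: 4c + 3·25 = 695.
4c = 695 − 75 = 620, so c = 155 px.

155 px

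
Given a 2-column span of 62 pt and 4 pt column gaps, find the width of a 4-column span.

62 − 1·4 = 58; ÷2 gives c = 29 pt.
Span of 4: 4·29 + 3·4 = 116 + 12 = 128 pt.

128 pt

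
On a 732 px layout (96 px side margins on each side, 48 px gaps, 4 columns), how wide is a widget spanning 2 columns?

Take off 192 px of margins, leaving 540 px.
Subtracting 3 gaps of 48 leaves 396 for 4 columns, so c = 99 px.
2 columns plus 1 gap: 198 + 48 = 246 px.

246 px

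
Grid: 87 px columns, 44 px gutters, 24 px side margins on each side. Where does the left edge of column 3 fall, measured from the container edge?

286 px

Column 3 starts at margin + 2·(column + gutter) = 24 + 2·131 = 286 px.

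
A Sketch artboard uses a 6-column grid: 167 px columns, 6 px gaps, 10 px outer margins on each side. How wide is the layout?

1052 px

Total width: 2·10 + 6·167 + 5·6 = 1052 px.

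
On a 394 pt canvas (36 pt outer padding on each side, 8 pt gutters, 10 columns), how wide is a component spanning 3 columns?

91 pt

Take off 72 pt of margins, leaving 322 pt.
10c + 9·8 = 322 → 10c = 250 → c = 25 pt.
3 columns plus 2 gutters: 75 + 16 = 91 pt.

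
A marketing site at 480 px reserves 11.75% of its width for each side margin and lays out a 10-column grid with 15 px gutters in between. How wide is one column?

Each margin = 11.75% of 480 = 56.4 px; content = 480 − 2·56.4 = 367.2 px.
10 columns + 9 gutters: 10c + 9·15 = 367.2.
10c = 367.2 − 135 = 232.2, so c = 23.22 px.

23.22 px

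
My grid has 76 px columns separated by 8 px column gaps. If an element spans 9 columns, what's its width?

748 px

9-column span = 9·76 + 8·8 = 748 px.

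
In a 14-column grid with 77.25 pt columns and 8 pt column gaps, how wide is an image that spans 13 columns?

1100.25 pt

13 columns plus 12 column gaps: 1004.25 + 96 = 1100.25 pt.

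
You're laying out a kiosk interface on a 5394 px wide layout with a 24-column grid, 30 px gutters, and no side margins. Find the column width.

196 px

5394 − 23·30 = 4704; ÷24 gives c = 196 px.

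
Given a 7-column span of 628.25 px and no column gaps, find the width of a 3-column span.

628.25 / 7 = 89.75 px per column.
3-column span = 3·89.75 = 269.25 px.

269.25 px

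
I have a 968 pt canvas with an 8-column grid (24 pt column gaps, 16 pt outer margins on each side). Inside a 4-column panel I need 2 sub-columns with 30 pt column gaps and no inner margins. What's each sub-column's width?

Inside the margins: 968 − 32 = 936 pt.
936 − 7·24 = 768; ÷8 gives c = 96 pt.
4-column span = 4·96 + 3·24 = 456 pt.
2d + 1·30 = 456 → 2d = 426 → d = 213 pt.

213 pt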